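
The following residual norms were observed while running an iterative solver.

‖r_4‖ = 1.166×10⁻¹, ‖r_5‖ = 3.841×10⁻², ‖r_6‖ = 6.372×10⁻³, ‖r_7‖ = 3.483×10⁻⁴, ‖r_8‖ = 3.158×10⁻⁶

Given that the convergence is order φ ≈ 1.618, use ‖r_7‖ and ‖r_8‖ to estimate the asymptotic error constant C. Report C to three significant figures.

1.24

C ≈ ‖r_8‖ / ‖r_7‖^1.618
  = 3.158×10⁻⁶ / (3.483×10⁻⁴)^1.618
  = 3.158×10⁻⁶ / 2.54027e-06 ≈ 1.2432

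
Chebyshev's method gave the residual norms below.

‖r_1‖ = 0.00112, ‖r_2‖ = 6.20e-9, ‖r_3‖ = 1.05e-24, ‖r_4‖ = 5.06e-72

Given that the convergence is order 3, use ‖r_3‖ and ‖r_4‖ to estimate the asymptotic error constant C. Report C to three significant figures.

C ≈ ‖r_4‖ / ‖r_3‖^3
  = 5.06e-72 / (1.05e-24)^3
  = 5.06e-72 / 1.15762e-72 ≈ 4.371

4.37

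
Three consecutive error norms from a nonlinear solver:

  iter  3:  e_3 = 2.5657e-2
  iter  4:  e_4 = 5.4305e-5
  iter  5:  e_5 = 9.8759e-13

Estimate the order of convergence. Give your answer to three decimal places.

2.894

p ≈ ln(e_5/e_4) / ln(e_4/e_3)
  = ln(9.8759e-13/5.4305e-5) / ln(5.4305e-5/2.5657e-2)
  = ln(1.8186e-08) / ln(0.00211658)
  = -17.822614 / -6.157954 ≈ 2.894243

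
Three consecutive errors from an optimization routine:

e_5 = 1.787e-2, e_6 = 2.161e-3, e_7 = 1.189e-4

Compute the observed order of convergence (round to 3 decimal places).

1.373

p ≈ ln(e_7/e_6) / ln(e_6/e_5)
  = ln(1.189e-4/2.161e-3) / ln(2.161e-3/1.787e-2)
  = ln(0.0550208) / ln(0.120929)
  = -2.900044 / -2.112552 ≈ 1.372768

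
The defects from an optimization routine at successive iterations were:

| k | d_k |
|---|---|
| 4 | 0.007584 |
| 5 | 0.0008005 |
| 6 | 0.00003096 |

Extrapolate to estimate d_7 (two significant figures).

2.8e-7

First estimate the order: p ≈ ln(d_6/d_5) / ln(d_5/d_4) = ln(0.00003096/0.0008005)/ln(0.0008005/0.007584) = ln(0.0386758)/ln(0.105551) ≈ 1.4465.
Then d_7 ≈ d_6·(d_6/d_5)^p = 0.00003096·(0.0386758)^1.4465 = 0.00003096·0.00905172 ≈ 2.802e-07.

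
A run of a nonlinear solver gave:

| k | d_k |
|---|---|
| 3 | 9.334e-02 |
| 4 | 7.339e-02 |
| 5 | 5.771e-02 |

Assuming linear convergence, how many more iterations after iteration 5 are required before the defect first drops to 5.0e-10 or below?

Rate ρ ≈ d_5/d_4 = 5.771e-02/7.339e-02 = 0.7863.
After j more steps, d_{5+j} ≈ 5.771e-02·ρ^j; need ρ^j ≤ 5.0e-10/5.771e-02 = 8.66401e-09.
j ≥ ln(8.66401e-09)/ln(0.7863) = -18.5641/-0.24042 = 77.215.
So 78 more iterations are needed.

78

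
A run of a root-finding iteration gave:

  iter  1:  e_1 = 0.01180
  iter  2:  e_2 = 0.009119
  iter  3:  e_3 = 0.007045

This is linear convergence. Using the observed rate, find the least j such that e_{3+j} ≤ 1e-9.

Rate ρ ≈ e_3/e_2 = 0.007045/0.009119 = 0.7726.
After j more steps, e_{3+j} ≈ 0.007045·ρ^j; need ρ^j ≤ 1e-9/0.007045 = 1.41945e-07.
j ≥ ln(1.41945e-07)/ln(0.7726) = -15.7678/-0.25799 = 61.118.
So 62 more iterations are needed.

62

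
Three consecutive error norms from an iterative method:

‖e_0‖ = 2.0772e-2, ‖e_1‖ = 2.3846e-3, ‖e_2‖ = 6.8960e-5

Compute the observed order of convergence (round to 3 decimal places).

p ≈ ln(‖e_2‖/‖e_1‖) / ln(‖e_1‖/‖e_0‖)
  = ln(6.8960e-5/2.3846e-3) / ln(2.3846e-3/2.0772e-2)
  = ln(0.0289189) / ln(0.114799)
  = -3.543260 / -2.164573 ≈ 1.636933

1.637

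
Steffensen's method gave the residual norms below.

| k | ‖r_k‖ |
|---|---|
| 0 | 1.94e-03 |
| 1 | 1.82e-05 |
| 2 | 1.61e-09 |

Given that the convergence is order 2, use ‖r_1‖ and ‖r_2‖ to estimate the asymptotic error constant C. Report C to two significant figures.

4.9

C ≈ ‖r_2‖ / ‖r_1‖^2
  = 1.61e-09 / (1.82e-05)^2
  = 1.61e-09 / 3.3124e-10 ≈ 4.8605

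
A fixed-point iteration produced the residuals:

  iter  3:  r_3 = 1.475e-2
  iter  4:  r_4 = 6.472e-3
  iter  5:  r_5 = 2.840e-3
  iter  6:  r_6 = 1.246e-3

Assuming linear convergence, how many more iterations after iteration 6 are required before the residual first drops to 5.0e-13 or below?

27

Rate ρ ≈ r_6/r_5 = 1.246e-3/2.840e-3 = 0.4387.
After j more steps, r_{6+j} ≈ 1.246e-3·ρ^j; need ρ^j ≤ 5.0e-13/1.246e-3 = 4.01284e-10.
j ≥ ln(4.01284e-10)/ln(0.4387) = -21.6364/-0.82394 = 26.260.
So 27 more iterations are needed.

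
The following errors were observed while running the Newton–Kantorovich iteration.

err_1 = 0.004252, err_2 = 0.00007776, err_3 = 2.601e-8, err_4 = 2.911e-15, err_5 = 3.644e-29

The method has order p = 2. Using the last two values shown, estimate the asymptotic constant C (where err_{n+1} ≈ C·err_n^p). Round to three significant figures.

C ≈ err_5 / err_4^2
  = 3.644e-29 / (2.911e-15)^2
  = 3.644e-29 / 8.47392e-30 ≈ 4.3003

4.30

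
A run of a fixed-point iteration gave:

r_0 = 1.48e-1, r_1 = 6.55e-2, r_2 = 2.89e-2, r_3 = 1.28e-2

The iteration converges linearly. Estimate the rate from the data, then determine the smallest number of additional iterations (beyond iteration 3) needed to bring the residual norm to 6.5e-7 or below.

Rate ρ ≈ r_3/r_2 = 1.28e-2/2.89e-2 = 0.4429.
After j more steps, r_{3+j} ≈ 1.28e-2·ρ^j; need ρ^j ≤ 6.5e-7/1.28e-2 = 5.07812e-05.
j ≥ ln(5.07812e-05)/ln(0.4429) = -9.8880/-0.81441 = 12.141.
So 13 more iterations are needed.

13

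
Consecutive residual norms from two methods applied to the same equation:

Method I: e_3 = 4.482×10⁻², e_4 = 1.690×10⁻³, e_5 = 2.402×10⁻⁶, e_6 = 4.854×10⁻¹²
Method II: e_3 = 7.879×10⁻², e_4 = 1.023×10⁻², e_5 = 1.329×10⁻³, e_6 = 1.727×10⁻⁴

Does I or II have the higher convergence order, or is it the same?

I

Method I: p ≈ ln(4.854×10⁻¹²/2.402×10⁻⁶)/ln(2.402×10⁻⁶/1.690×10⁻³) ≈ 2.00.
Method II: p ≈ ln(1.727×10⁻⁴/1.329×10⁻³)/ln(1.329×10⁻³/1.023×10⁻²) ≈ 1.00.
Method I has the higher order (≈2.0 vs ≈1.0).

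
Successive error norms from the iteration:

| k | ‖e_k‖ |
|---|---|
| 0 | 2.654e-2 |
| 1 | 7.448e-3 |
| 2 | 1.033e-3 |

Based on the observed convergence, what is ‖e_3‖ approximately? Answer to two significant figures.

4.8e-5

First estimate the order: p ≈ ln(‖e_2‖/‖e_1‖) / ln(‖e_1‖/‖e_0‖) = ln(1.033e-3/7.448e-3)/ln(7.448e-3/2.654e-2) = ln(0.138695)/ln(0.280633) ≈ 1.5546.
Then ‖e_3‖ ≈ ‖e_2‖·(‖e_2‖/‖e_1‖)^p = 1.033e-3·(0.138695)^1.5546 = 1.033e-3·0.0463711 ≈ 4.79e-05.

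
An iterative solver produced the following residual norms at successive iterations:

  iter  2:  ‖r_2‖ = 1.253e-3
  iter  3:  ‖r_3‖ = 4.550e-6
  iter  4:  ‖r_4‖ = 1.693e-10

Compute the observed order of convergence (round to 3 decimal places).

1.815

p ≈ ln(‖r_4‖/‖r_3‖) / ln(‖r_3‖/‖r_2‖)
  = ln(1.693e-10/4.550e-6) / ln(4.550e-6/1.253e-3)
  = ln(3.72088e-05) / ln(0.00363128)
  = -10.198965 / -5.618170 ≈ 1.815354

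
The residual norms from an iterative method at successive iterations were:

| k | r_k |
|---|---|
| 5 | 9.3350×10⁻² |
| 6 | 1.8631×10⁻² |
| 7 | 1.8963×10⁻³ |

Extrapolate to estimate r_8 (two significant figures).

7.4e-5

First estimate the order: p ≈ ln(r_7/r_6) / ln(r_6/r_5) = ln(1.8963×10⁻³/1.8631×10⁻²)/ln(1.8631×10⁻²/9.3350×10⁻²) = ln(0.101782)/ln(0.199582) ≈ 1.4179.
Then r_8 ≈ r_7·(r_7/r_6)^p = 1.8963×10⁻³·(0.101782)^1.4179 = 1.8963×10⁻³·0.0391721 ≈ 7.428e-05.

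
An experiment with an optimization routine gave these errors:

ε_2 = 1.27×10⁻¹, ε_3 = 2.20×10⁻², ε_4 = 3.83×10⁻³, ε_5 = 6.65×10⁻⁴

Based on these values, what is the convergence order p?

Consecutive ratios: ε_5/ε_4 = 6.65×10⁻⁴/3.83×10⁻³ = 0.173629, ε_4/ε_3 = 3.83×10⁻³/2.20×10⁻² = 0.174091.
p ≈ ln(0.173629)/ln(0.174091) = -1.7508/-1.7482 ≈ 1.00.
So the convergence is linear (order 1).

1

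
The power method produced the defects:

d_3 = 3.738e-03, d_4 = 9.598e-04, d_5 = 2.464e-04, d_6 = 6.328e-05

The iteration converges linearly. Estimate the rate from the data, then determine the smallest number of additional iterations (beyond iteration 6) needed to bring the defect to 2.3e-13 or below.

15

Rate ρ ≈ d_6/d_5 = 6.328e-05/2.464e-04 = 0.2568.
After j more steps, d_{6+j} ≈ 6.328e-05·ρ^j; need ρ^j ≤ 2.3e-13/6.328e-05 = 3.63464e-09.
j ≥ ln(3.63464e-09)/ln(0.2568) = -19.4328/-1.35946 = 14.294.
So 15 more iterations are needed.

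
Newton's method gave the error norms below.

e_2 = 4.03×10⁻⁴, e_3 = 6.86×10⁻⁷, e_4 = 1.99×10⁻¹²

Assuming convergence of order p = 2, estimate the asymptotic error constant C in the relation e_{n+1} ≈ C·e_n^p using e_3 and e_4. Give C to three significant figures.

C ≈ e_4 / e_3^2
  = 1.99×10⁻¹² / (6.86×10⁻⁷)^2
  = 1.99×10⁻¹² / 4.70596e-13 ≈ 4.2287

4.23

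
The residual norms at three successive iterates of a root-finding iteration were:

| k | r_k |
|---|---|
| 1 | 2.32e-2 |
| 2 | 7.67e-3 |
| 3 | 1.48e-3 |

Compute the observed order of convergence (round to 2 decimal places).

1.49

p ≈ ln(r_3/r_2) / ln(r_2/r_1)
  = ln(1.48e-3/7.67e-3) / ln(7.67e-3/2.32e-2)
  = ln(0.19296) / ln(0.330603)
  = -1.64527 / -1.10684 ≈ 1.48646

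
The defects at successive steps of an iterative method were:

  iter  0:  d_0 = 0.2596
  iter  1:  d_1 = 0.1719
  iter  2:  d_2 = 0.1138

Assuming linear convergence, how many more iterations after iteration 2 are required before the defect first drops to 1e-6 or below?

29

Rate ρ ≈ d_2/d_1 = 0.1138/0.1719 = 0.6620.
After j more steps, d_{2+j} ≈ 0.1138·ρ^j; need ρ^j ≤ 1e-6/0.1138 = 8.78735e-06.
j ≥ ln(8.78735e-06)/ln(0.6620) = -11.6422/-0.41249 = 28.224.
So 29 more iterations are needed.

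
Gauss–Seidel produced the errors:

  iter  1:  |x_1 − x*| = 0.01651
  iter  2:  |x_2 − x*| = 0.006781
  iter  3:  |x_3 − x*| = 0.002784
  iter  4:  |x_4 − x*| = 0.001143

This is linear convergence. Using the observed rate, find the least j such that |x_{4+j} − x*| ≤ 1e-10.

19

Rate ρ ≈ |x_4 − x*|/|x_3 − x*| = 0.001143/0.002784 = 0.4106.
After j more steps, |x_{4+j} − x*| ≈ 0.001143·ρ^j; need ρ^j ≤ 1e-10/0.001143 = 8.74891e-08.
j ≥ ln(8.74891e-08)/ln(0.4106) = -16.2518/-0.89014 = 18.258.
So 19 more iterations are needed.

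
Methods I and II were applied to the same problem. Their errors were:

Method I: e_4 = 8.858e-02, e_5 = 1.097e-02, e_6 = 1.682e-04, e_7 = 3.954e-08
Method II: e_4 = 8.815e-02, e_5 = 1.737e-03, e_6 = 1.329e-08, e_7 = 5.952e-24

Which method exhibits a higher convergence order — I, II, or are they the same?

Method I: p ≈ ln(3.954e-08/1.682e-04)/ln(1.682e-04/1.097e-02) ≈ 2.00.
Method II: p ≈ ln(5.952e-24/1.329e-08)/ln(1.329e-08/1.737e-03) ≈ 3.00.
Method II has the higher order (≈3.0 vs ≈2.0).

II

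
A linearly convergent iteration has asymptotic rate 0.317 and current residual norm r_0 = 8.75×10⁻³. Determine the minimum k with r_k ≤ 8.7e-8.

After k steps, r_k ≈ 8.75×10⁻³·0.317^k.
Need 0.317^k ≤ 8.7e-8/8.75×10⁻³ = 9.94286e-06.
k ≥ ln(9.94286e-06)/ln(0.317) = -11.5187/-1.14885 = 10.026.
Smallest integer k = 11.

11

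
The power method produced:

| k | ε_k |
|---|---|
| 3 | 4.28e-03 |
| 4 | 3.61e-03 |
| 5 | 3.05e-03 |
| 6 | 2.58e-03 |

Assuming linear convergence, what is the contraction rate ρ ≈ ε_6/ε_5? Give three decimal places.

0.846

ρ ≈ ε_6/ε_5 = 2.58e-03/3.05e-03 = 0.84590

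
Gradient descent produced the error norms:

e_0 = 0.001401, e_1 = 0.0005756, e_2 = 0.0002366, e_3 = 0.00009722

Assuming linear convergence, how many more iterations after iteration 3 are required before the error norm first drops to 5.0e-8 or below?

9

Rate ρ ≈ e_3/e_2 = 0.00009722/0.0002366 = 0.4109.
After j more steps, e_{3+j} ≈ 0.00009722·ρ^j; need ρ^j ≤ 5.0e-8/0.00009722 = 0.000514297.
j ≥ ln(0.000514297)/ln(0.4109) = -7.5727/-0.88941 = 8.514.
So 9 more iterations are needed.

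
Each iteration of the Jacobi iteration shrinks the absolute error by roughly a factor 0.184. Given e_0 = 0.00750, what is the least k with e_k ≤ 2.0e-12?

14

After k steps, e_k ≈ 0.00750·0.184^k.
Need 0.184^k ≤ 2.0e-12/0.00750 = 2.66667e-10.
k ≥ ln(2.66667e-10)/ln(0.184) = -22.0450/-1.69282 = 13.023.
Smallest integer k = 14.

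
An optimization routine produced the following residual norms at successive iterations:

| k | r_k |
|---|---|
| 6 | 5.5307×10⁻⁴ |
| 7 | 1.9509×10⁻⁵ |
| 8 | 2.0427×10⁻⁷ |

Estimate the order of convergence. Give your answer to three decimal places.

p ≈ ln(r_8/r_7) / ln(r_7/r_6)
  = ln(2.0427×10⁻⁷/1.9509×10⁻⁵) / ln(1.9509×10⁻⁵/5.5307×10⁻⁴)
  = ln(0.0104706) / ln(0.035274)
  = -4.559184 / -3.344609 ≈ 1.363144

1.363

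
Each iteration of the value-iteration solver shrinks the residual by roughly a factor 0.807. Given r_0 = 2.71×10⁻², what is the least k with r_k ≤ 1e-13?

After k steps, r_k ≈ 2.71×10⁻²·0.807^k.
Need 0.807^k ≤ 1e-13/2.71×10⁻² = 3.69004e-12.
k ≥ ln(3.69004e-12)/ln(0.807) = -26.3254/-0.21443 = 122.769.
Smallest integer k = 123.

123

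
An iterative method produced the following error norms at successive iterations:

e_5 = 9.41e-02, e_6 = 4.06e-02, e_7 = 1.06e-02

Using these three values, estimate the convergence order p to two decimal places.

p ≈ ln(e_7/e_6) / ln(e_6/e_5)
  = ln(1.06e-02/4.06e-02) / ln(4.06e-02/9.41e-02)
  = ln(0.261084) / ln(0.431456)
  = -1.34291 / -0.84059 ≈ 1.59758

1.60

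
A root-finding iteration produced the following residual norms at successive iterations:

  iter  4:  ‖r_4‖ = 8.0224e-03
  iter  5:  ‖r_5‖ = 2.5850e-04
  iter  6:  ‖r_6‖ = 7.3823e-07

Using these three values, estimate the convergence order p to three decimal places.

1.705

p ≈ ln(‖r_6‖/‖r_5‖) / ln(‖r_5‖/‖r_4‖)
  = ln(7.3823e-07/2.5850e-04) / ln(2.5850e-04/8.0224e-03)
  = ln(0.00285582) / ln(0.0322223)
  = -5.858396 / -3.435097 ≈ 1.705453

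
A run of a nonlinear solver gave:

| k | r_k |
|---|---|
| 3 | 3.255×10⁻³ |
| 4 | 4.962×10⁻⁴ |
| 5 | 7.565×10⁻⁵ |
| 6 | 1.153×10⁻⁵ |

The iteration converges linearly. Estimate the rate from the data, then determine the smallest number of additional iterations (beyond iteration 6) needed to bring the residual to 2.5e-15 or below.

12

Rate ρ ≈ r_6/r_5 = 1.153×10⁻⁵/7.565×10⁻⁵ = 0.1524.
After j more steps, r_{6+j} ≈ 1.153×10⁻⁵·ρ^j; need ρ^j ≤ 2.5e-15/1.153×10⁻⁵ = 2.16826e-10.
j ≥ ln(2.16826e-10)/ln(0.1524) = -22.2519/-1.88125 = 11.828.
So 12 more iterations are needed.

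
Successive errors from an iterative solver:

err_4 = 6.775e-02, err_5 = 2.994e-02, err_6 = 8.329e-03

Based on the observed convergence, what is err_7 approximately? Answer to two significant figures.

1.1e-3

First estimate the order: p ≈ ln(err_6/err_5) / ln(err_5/err_4) = ln(8.329e-03/2.994e-02)/ln(2.994e-02/6.775e-02) = ln(0.27819)/ln(0.441919) ≈ 1.5667.
Then err_7 ≈ err_6·(err_6/err_5)^p = 8.329e-03·(0.27819)^1.5667 = 8.329e-03·0.134726 ≈ 0.001122.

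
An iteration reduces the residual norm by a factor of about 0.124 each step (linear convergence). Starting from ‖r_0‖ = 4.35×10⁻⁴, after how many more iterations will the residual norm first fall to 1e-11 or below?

After k steps, ‖r_k‖ ≈ 4.35×10⁻⁴·0.124^k.
Need 0.124^k ≤ 1e-11/4.35×10⁻⁴ = 2.29885e-08.
k ≥ ln(2.29885e-08)/ln(0.124) = -17.5883/-2.08747 = 8.426.
Smallest integer k = 9.

9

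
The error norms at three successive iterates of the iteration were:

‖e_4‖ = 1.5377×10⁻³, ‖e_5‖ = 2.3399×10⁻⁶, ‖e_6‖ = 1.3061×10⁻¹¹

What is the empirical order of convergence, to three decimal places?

p ≈ ln(‖e_6‖/‖e_5‖) / ln(‖e_5‖/‖e_4‖)
  = ln(1.3061×10⁻¹¹/2.3399×10⁻⁶) / ln(2.3399×10⁻⁶/1.5377×10⁻³)
  = ln(5.58186e-06) / ln(0.00152169)
  = -12.095989 / -6.487934 ≈ 1.864382

1.864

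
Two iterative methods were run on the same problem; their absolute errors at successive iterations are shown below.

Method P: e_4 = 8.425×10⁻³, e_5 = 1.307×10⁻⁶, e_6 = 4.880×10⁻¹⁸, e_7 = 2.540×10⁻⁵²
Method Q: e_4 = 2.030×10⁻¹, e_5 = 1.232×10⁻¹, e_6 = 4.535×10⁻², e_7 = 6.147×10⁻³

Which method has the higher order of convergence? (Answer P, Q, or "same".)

Method P: p ≈ ln(2.540×10⁻⁵²/4.880×10⁻¹⁸)/ln(4.880×10⁻¹⁸/1.307×10⁻⁶) ≈ 3.00.
Method Q: p ≈ ln(6.147×10⁻³/4.535×10⁻²)/ln(4.535×10⁻²/1.232×10⁻¹) ≈ 2.00.
Method P has the higher order (≈3.0 vs ≈2.0).

P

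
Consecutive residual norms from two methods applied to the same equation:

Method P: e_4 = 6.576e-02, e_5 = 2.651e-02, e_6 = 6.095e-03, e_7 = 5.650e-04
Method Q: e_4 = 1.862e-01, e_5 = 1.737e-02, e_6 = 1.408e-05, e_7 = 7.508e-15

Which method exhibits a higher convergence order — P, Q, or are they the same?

Q

Method P: p ≈ ln(5.650e-04/6.095e-03)/ln(6.095e-03/2.651e-02) ≈ 1.62.
Method Q: p ≈ ln(7.508e-15/1.408e-05)/ln(1.408e-05/1.737e-02) ≈ 3.00.
Method Q has the higher order (≈3.0 vs ≈1.6).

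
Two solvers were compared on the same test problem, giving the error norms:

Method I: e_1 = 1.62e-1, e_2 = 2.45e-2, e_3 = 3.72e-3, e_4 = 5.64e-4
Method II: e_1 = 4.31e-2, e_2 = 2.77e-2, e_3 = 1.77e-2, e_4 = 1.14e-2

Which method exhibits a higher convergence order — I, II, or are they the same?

same

Method I: p ≈ ln(5.64e-4/3.72e-3)/ln(3.72e-3/2.45e-2) ≈ 1.00.
Method II: p ≈ ln(1.14e-2/1.77e-2)/ln(1.77e-2/2.77e-2) ≈ 0.98.
Both orders ≈ 1.0 — effectively the same.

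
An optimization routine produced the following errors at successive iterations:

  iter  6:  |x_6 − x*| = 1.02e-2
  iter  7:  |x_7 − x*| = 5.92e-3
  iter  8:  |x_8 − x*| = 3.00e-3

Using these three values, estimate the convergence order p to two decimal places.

1.25

p ≈ ln(|x_8 − x*|/|x_7 − x*|) / ln(|x_7 − x*|/|x_6 − x*|)
  = ln(3.00e-3/5.92e-3) / ln(5.92e-3/1.02e-2)
  = ln(0.506757) / ln(0.580392)
  = -0.67972 / -0.54405 ≈ 1.24937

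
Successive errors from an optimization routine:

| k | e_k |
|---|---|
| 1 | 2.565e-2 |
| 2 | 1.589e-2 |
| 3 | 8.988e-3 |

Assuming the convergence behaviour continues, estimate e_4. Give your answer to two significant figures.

4.6e-3

First estimate the order: p ≈ ln(e_3/e_2) / ln(e_2/e_1) = ln(8.988e-3/1.589e-2)/ln(1.589e-2/2.565e-2) = ln(0.565639)/ln(0.619493) ≈ 1.1899.
Then e_4 ≈ e_3·(e_3/e_2)^p = 8.988e-3·(0.565639)^1.1899 = 8.988e-3·0.507629 ≈ 0.004563.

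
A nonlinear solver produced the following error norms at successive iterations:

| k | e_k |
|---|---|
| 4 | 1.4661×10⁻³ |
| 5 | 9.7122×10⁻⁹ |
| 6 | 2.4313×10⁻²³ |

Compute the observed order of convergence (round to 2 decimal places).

p ≈ ln(e_6/e_5) / ln(e_5/e_4)
  = ln(2.4313×10⁻²³/9.7122×10⁻⁹) / ln(9.7122×10⁻⁹/1.4661×10⁻³)
  = ln(2.50335e-15) / ln(6.62451e-06)
  = -33.62115 / -11.92473 ≈ 2.81945

2.82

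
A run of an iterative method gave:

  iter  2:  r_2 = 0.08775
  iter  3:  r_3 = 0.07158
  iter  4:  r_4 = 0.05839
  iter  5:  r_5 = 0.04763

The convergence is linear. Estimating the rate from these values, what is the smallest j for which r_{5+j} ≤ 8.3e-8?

Rate ρ ≈ r_5/r_4 = 0.04763/0.05839 = 0.8157.
After j more steps, r_{5+j} ≈ 0.04763·ρ^j; need ρ^j ≤ 8.3e-8/0.04763 = 1.7426e-06.
j ≥ ln(1.7426e-06)/ln(0.8157) = -13.2601/-0.20371 = 65.093.
So 66 more iterations are needed.

66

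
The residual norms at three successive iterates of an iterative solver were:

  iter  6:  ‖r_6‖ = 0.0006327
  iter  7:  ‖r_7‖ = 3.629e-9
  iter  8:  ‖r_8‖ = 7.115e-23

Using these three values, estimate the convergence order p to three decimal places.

p ≈ ln(‖r_8‖/‖r_7‖) / ln(‖r_7‖/‖r_6‖)
  = ln(7.115e-23/3.629e-9) / ln(3.629e-9/0.0006327)
  = ln(1.9606e-14) / ln(5.73574e-06)
  = -31.562941 / -12.068794 ≈ 2.615252

2.615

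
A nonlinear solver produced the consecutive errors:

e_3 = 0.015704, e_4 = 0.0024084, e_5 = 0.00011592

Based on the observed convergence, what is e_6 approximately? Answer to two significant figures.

First estimate the order: p ≈ ln(e_5/e_4) / ln(e_4/e_3) = ln(0.00011592/0.0024084)/ln(0.0024084/0.015704) = ln(0.0481315)/ln(0.153362) ≈ 1.6181.
Then e_6 ≈ e_5·(e_5/e_4)^p = 0.00011592·(0.0481315)^1.6181 = 0.00011592·0.00737971 ≈ 8.555e-07.

8.6e-7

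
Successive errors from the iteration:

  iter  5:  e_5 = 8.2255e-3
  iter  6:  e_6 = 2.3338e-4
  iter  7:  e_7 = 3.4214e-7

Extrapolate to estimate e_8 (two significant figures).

2.2e-12

First estimate the order: p ≈ ln(e_7/e_6) / ln(e_6/e_5) = ln(3.4214e-7/2.3338e-4)/ln(2.3338e-4/8.2255e-3) = ln(0.00146602)/ln(0.0283727) ≈ 1.8317.
Then e_8 ≈ e_7·(e_7/e_6)^p = 3.4214e-7·(0.00146602)^1.8317 = 3.4214e-7·6.44493e-06 ≈ 2.205e-12.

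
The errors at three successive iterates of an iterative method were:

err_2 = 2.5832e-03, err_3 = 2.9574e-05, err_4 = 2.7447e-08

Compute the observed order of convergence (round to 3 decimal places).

p ≈ ln(err_4/err_3) / ln(err_3/err_2)
  = ln(2.7447e-08/2.9574e-05) / ln(2.9574e-05/2.5832e-03)
  = ln(0.000928079) / ln(0.0114486)
  = -6.982394 / -4.469888 ≈ 1.562096

1.562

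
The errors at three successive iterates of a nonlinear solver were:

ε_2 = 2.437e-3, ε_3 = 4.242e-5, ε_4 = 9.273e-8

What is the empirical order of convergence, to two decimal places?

1.51

p ≈ ln(ε_4/ε_3) / ln(ε_3/ε_2)
  = ln(9.273e-8/4.242e-5) / ln(4.242e-5/2.437e-3)
  = ln(0.002186) / ln(0.0174066)
  = -6.12568 / -4.05091 ≈ 1.51217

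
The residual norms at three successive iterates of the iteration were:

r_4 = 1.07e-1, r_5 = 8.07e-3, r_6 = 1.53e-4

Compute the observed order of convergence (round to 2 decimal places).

1.53

p ≈ ln(r_6/r_5) / ln(r_5/r_4)
  = ln(1.53e-4/8.07e-3) / ln(8.07e-3/1.07e-1)
  = ln(0.0189591) / ln(0.0754206)
  = -3.96547 / -2.58467 ≈ 1.53423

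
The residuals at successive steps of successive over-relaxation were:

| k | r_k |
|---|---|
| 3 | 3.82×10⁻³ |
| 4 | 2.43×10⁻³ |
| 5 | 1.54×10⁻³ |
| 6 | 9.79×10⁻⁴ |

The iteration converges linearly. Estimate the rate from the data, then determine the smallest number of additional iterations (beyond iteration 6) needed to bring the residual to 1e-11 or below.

41

Rate ρ ≈ r_6/r_5 = 9.79×10⁻⁴/1.54×10⁻³ = 0.6357.
After j more steps, r_{6+j} ≈ 9.79×10⁻⁴·ρ^j; need ρ^j ≤ 1e-11/9.79×10⁻⁴ = 1.02145e-08.
j ≥ ln(1.02145e-08)/ln(0.6357) = -18.3995/-0.45303 = 40.614.
So 41 more iterations are needed.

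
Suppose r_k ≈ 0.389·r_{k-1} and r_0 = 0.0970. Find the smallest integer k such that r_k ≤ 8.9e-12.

25

After k steps, r_k ≈ 0.0970·0.389^k.
Need 0.389^k ≤ 8.9e-12/0.0970 = 9.17526e-11.
k ≥ ln(9.17526e-11)/ln(0.389) = -23.1119/-0.94418 = 24.478.
Smallest integer k = 25.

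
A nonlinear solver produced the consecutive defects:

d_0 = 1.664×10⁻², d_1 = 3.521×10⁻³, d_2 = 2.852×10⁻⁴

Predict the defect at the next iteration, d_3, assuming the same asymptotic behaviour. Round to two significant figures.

4.9e-6

First estimate the order: p ≈ ln(d_2/d_1) / ln(d_1/d_0) = ln(2.852×10⁻⁴/3.521×10⁻³)/ln(3.521×10⁻³/1.664×10⁻²) = ln(0.0809997)/ln(0.211599) ≈ 1.6183.
Then d_3 ≈ d_2·(d_2/d_1)^p = 2.852×10⁻⁴·(0.0809997)^1.6183 = 2.852×10⁻⁴·0.0171237 ≈ 4.884e-06.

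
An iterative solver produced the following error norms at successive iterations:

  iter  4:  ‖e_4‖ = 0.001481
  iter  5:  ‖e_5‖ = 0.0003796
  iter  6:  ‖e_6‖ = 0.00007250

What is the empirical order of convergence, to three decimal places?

p ≈ ln(‖e_6‖/‖e_5‖) / ln(‖e_5‖/‖e_4‖)
  = ln(0.00007250/0.0003796) / ln(0.0003796/0.001481)
  = ln(0.190991) / ln(0.256313)
  = -1.655529 / -1.361356 ≈ 1.216088

1.216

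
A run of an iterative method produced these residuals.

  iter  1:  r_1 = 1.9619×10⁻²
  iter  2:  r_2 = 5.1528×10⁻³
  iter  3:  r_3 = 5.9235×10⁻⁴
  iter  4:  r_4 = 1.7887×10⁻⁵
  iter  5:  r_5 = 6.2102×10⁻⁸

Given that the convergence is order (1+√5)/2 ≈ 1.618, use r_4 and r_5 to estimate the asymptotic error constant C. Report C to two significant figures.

3.0

C ≈ r_5 / r_4^1.618
  = 6.2102×10⁻⁸ / (1.7887×10⁻⁵)^1.618
  = 6.2102×10⁻⁸ / 2.0826e-08 ≈ 2.9819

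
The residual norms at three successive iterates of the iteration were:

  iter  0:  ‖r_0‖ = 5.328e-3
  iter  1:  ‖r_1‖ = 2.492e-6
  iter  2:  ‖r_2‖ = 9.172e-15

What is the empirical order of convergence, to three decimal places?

p ≈ ln(‖r_2‖/‖r_1‖) / ln(‖r_1‖/‖r_0‖)
  = ln(9.172e-15/2.492e-6) / ln(2.492e-6/5.328e-3)
  = ln(3.68058e-09) / ln(0.000467718)
  = -19.420195 / -7.667645 ≈ 2.532746

2.533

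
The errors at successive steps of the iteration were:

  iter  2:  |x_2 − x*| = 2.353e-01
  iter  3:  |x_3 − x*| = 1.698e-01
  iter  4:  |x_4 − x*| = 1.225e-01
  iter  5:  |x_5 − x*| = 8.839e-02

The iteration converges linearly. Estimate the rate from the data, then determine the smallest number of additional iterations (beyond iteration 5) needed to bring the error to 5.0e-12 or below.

73

Rate ρ ≈ |x_5 − x*|/|x_4 − x*| = 8.839e-02/1.225e-01 = 0.7216.
After j more steps, |x_{5+j} − x*| ≈ 8.839e-02·ρ^j; need ρ^j ≤ 5.0e-12/8.839e-02 = 5.65675e-11.
j ≥ ln(5.65675e-11)/ln(0.7216) = -23.5956/-0.32628 = 72.317.
So 73 more iterations are needed.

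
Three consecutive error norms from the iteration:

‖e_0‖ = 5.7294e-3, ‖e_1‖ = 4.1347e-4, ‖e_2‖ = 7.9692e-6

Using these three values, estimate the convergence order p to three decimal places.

p ≈ ln(‖e_2‖/‖e_1‖) / ln(‖e_1‖/‖e_0‖)
  = ln(7.9692e-6/4.1347e-4) / ln(4.1347e-4/5.7294e-3)
  = ln(0.0192739) / ln(0.0721664)
  = -3.949003 / -2.628781 ≈ 1.502218

1.502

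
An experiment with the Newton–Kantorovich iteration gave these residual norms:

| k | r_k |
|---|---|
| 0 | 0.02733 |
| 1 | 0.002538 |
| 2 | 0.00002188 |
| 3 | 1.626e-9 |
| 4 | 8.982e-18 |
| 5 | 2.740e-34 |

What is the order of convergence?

Consecutive ratios: r_5/r_4 = 2.740e-34/8.982e-18 = 3.05055e-17, r_4/r_3 = 8.982e-18/1.626e-9 = 5.52399e-09.
p ≈ ln(3.05055e-17)/ln(5.52399e-09) = -38.0286/-19.0142 ≈ 2.00.
So the convergence is quadratic (order 2).

2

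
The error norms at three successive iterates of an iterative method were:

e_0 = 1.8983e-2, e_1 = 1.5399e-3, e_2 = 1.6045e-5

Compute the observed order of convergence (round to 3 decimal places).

1.817

p ≈ ln(e_2/e_1) / ln(e_1/e_0)
  = ln(1.6045e-5/1.5399e-3) / ln(1.5399e-3/1.8983e-2)
  = ln(0.0104195) / ln(0.0811199)
  = -4.564076 / -2.511827 ≈ 1.817034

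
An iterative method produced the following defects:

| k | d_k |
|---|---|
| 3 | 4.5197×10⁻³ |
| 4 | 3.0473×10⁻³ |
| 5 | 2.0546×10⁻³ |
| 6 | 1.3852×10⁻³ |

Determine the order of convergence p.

1

Consecutive ratios: d_6/d_5 = 1.3852×10⁻³/2.0546×10⁻³ = 0.674194, d_5/d_4 = 2.0546×10⁻³/3.0473×10⁻³ = 0.674236.
p ≈ ln(0.674194)/ln(0.674236) = -0.3942/-0.3942 ≈ 1.00.
So the convergence is linear (order 1).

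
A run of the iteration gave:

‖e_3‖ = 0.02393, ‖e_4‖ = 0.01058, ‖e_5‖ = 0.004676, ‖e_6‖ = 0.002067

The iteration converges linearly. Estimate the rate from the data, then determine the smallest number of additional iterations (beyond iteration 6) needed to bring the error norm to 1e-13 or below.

Rate ρ ≈ ‖e_6‖/‖e_5‖ = 0.002067/0.004676 = 0.4420.
After j more steps, ‖e_{6+j}‖ ≈ 0.002067·ρ^j; need ρ^j ≤ 1e-13/0.002067 = 4.83793e-11.
j ≥ ln(4.83793e-11)/ln(0.4420) = -23.7519/-0.81645 = 29.092.
So 30 more iterations are needed.

30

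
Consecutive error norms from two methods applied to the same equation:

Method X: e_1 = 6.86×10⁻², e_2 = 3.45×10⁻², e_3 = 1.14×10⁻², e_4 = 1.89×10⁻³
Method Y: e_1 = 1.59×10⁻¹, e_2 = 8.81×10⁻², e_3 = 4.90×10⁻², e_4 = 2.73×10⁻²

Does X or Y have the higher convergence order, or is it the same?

X

Method X: p ≈ ln(1.89×10⁻³/1.14×10⁻²)/ln(1.14×10⁻²/3.45×10⁻²) ≈ 1.62.
Method Y: p ≈ ln(2.73×10⁻²/4.90×10⁻²)/ln(4.90×10⁻²/8.81×10⁻²) ≈ 1.00.
Method X has the higher order (≈1.6 vs ≈1.0).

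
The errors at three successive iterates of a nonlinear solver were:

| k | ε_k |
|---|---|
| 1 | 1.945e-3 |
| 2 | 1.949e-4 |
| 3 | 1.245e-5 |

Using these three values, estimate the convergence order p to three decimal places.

1.196

p ≈ ln(ε_3/ε_2) / ln(ε_2/ε_1)
  = ln(1.245e-5/1.949e-4) / ln(1.949e-4/1.945e-3)
  = ln(0.0638789) / ln(0.100206)
  = -2.750766 / -2.300527 ≈ 1.195711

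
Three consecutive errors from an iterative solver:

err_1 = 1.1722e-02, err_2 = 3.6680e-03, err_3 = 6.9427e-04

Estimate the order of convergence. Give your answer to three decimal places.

1.433

p ≈ ln(err_3/err_2) / ln(err_2/err_1)
  = ln(6.9427e-04/3.6680e-03) / ln(3.6680e-03/1.1722e-02)
  = ln(0.189278) / ln(0.312916)
  = -1.664538 / -1.161820 ≈ 1.432699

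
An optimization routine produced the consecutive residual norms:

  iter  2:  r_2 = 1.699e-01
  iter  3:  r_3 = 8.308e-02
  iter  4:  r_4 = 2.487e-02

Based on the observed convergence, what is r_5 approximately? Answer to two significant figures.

First estimate the order: p ≈ ln(r_4/r_3) / ln(r_3/r_2) = ln(2.487e-02/8.308e-02)/ln(8.308e-02/1.699e-01) = ln(0.29935)/ln(0.488994) ≈ 1.6860.
Then r_5 ≈ r_4·(r_4/r_3)^p = 2.487e-02·(0.29935)^1.6860 = 2.487e-02·0.130869 ≈ 0.003255.

3.3e-3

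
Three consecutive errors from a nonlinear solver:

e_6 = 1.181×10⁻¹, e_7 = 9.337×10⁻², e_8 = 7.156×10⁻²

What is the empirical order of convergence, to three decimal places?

p ≈ ln(e_8/e_7) / ln(e_7/e_6)
  = ln(7.156×10⁻²/9.337×10⁻²) / ln(9.337×10⁻²/1.181×10⁻¹)
  = ln(0.766413) / ln(0.790601)
  = -0.266034 / -0.234962 ≈ 1.132243

1.132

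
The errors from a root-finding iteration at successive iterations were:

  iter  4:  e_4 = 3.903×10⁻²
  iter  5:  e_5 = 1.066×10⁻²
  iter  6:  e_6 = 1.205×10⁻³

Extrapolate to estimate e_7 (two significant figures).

First estimate the order: p ≈ ln(e_6/e_5) / ln(e_5/e_4) = ln(1.205×10⁻³/1.066×10⁻²)/ln(1.066×10⁻²/3.903×10⁻²) = ln(0.113039)/ln(0.273123) ≈ 1.6797.
Then e_7 ≈ e_6·(e_6/e_5)^p = 1.205×10⁻³·(0.113039)^1.6797 = 1.205×10⁻³·0.0256867 ≈ 3.095e-05.

3.1e-5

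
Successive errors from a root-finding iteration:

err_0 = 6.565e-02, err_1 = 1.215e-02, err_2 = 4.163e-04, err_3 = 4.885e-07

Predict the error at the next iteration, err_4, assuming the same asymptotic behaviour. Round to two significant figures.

First estimate the order: p ≈ ln(err_3/err_2) / ln(err_2/err_1) = ln(4.885e-07/4.163e-04)/ln(4.163e-04/1.215e-02) = ln(0.00117343)/ln(0.0342634) ≈ 2.0001.
Then err_4 ≈ err_3·(err_3/err_2)^p = 4.885e-07·(0.00117343)^2.0001 = 4.885e-07·1.37601e-06 ≈ 6.722e-13.

6.7e-13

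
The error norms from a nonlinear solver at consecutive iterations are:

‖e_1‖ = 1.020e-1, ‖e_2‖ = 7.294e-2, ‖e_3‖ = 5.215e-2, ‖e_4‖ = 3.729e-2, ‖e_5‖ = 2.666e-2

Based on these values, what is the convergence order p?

1

Consecutive ratios: ‖e_5‖/‖e_4‖ = 2.666e-2/3.729e-2 = 0.714937, ‖e_4‖/‖e_3‖ = 3.729e-2/5.215e-2 = 0.715053.
p ≈ ln(0.714937)/ln(0.715053) = -0.3356/-0.3354 ≈ 1.00.
So the convergence is linear (order 1).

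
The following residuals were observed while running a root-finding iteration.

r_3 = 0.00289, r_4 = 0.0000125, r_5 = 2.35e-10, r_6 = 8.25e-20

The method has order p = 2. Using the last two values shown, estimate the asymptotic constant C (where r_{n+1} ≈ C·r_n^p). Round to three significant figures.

C ≈ r_6 / r_5^2
  = 8.25e-20 / (2.35e-10)^2
  = 8.25e-20 / 5.5225e-20 ≈ 1.4939

1.49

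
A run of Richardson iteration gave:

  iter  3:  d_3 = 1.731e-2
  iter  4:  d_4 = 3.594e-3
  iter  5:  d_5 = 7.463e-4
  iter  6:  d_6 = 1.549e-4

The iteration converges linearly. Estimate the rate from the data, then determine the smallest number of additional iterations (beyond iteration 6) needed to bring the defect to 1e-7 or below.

5

Rate ρ ≈ d_6/d_5 = 1.549e-4/7.463e-4 = 0.2076.
After j more steps, d_{6+j} ≈ 1.549e-4·ρ^j; need ρ^j ≤ 1e-7/1.549e-4 = 0.000645578.
j ≥ ln(0.000645578)/ln(0.2076) = -7.3454/-1.57214 = 4.672.
So 5 more iterations are needed.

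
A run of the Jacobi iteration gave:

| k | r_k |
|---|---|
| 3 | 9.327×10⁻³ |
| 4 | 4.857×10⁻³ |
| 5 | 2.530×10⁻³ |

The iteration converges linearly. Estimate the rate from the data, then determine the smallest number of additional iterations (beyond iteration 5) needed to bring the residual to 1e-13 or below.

Rate ρ ≈ r_5/r_4 = 2.530×10⁻³/4.857×10⁻³ = 0.5209.
After j more steps, r_{5+j} ≈ 2.530×10⁻³·ρ^j; need ρ^j ≤ 1e-13/2.530×10⁻³ = 3.95257e-11.
j ≥ ln(3.95257e-11)/ln(0.5209) = -23.9541/-0.65220 = 36.728.
So 37 more iterations are needed.

37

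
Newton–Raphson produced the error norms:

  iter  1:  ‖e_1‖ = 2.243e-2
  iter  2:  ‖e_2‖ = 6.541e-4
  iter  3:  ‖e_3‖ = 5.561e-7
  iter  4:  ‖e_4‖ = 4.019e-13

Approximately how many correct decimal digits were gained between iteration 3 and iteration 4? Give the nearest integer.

Digits gained ≈ log₁₀(‖e_3‖/‖e_4‖) = log₁₀(5.561e-7/4.019e-13) = log₁₀(1.38368e+06) ≈ 6.141.

6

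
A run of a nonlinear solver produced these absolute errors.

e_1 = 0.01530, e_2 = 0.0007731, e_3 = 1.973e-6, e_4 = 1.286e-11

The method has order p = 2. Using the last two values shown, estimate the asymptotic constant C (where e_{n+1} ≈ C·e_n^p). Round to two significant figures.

C ≈ e_4 / e_3^2
  = 1.286e-11 / (1.973e-6)^2
  = 1.286e-11 / 3.89273e-12 ≈ 3.3036

3.3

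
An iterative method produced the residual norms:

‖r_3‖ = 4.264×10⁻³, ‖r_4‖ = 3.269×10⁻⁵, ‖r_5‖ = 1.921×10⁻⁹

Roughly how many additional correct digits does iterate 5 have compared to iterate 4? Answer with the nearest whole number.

Digits gained ≈ log₁₀(‖r_4‖/‖r_5‖) = log₁₀(3.269×10⁻⁵/1.921×10⁻⁹) = log₁₀(17017.2) ≈ 4.231.

4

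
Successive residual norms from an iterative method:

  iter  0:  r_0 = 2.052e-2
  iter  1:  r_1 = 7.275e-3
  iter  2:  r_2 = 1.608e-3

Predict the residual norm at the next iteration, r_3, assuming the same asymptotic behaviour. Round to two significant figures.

First estimate the order: p ≈ ln(r_2/r_1) / ln(r_1/r_0) = ln(1.608e-3/7.275e-3)/ln(7.275e-3/2.052e-2) = ln(0.221031)/ln(0.354532) ≈ 1.4557.
Then r_3 ≈ r_2·(r_2/r_1)^p = 1.608e-3·(0.221031)^1.4557 = 1.608e-3·0.111102 ≈ 0.0001787.

1.8e-4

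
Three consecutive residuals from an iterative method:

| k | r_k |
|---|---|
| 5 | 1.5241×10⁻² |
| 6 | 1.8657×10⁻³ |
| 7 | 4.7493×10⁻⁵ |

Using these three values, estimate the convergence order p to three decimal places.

1.748

p ≈ ln(r_7/r_6) / ln(r_6/r_5)
  = ln(4.7493×10⁻⁵/1.8657×10⁻³) / ln(1.8657×10⁻³/1.5241×10⁻²)
  = ln(0.0254559) / ln(0.122413)
  = -3.670808 / -2.100355 ≈ 1.747708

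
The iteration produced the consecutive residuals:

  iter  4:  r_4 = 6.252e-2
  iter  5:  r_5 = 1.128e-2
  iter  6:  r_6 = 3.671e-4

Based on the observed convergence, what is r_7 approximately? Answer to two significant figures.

3.9e-7

First estimate the order: p ≈ ln(r_6/r_5) / ln(r_5/r_4) = ln(3.671e-4/1.128e-2)/ln(1.128e-2/6.252e-2) = ln(0.0325443)/ln(0.180422) ≈ 2.0001.
Then r_7 ≈ r_6·(r_6/r_5)^p = 3.671e-4·(0.0325443)^2.0001 = 3.671e-4·0.00105877 ≈ 3.887e-07.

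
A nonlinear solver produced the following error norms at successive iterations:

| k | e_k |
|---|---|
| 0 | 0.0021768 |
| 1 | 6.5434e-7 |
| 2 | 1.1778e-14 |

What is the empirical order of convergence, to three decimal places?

p ≈ ln(e_2/e_1) / ln(e_1/e_0)
  = ln(1.1778e-14/6.5434e-7) / ln(6.5434e-7/0.0021768)
  = ln(1.79998e-08) / ln(0.000300597)
  = -17.832905 / -8.109740 ≈ 2.198949

2.199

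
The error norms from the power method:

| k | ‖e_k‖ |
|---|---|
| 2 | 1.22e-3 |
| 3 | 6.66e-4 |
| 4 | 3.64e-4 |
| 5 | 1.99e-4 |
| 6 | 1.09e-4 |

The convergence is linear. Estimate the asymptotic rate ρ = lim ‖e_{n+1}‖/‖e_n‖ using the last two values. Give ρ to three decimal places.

0.548

ρ ≈ ‖e_6‖/‖e_5‖ = 1.09e-4/1.99e-4 = 0.54774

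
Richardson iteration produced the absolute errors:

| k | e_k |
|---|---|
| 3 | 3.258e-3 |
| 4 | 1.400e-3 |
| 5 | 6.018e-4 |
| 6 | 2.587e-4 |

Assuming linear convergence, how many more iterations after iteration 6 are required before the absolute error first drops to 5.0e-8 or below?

Rate ρ ≈ e_6/e_5 = 2.587e-4/6.018e-4 = 0.4299.
After j more steps, e_{6+j} ≈ 2.587e-4·ρ^j; need ρ^j ≤ 5.0e-8/2.587e-4 = 0.000193274.
j ≥ ln(0.000193274)/ln(0.4299) = -8.5514/-0.84420 = 10.130.
So 11 more iterations are needed.

11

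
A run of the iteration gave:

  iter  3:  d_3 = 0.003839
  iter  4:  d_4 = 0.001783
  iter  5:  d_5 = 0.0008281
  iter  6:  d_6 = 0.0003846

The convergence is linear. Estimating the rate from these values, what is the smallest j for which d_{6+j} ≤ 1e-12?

26

Rate ρ ≈ d_6/d_5 = 0.0003846/0.0008281 = 0.4644.
After j more steps, d_{6+j} ≈ 0.0003846·ρ^j; need ρ^j ≤ 1e-12/0.0003846 = 2.6001e-09.
j ≥ ln(2.6001e-09)/ln(0.4644) = -19.7677/-0.76701 = 25.772.
So 26 more iterations are needed.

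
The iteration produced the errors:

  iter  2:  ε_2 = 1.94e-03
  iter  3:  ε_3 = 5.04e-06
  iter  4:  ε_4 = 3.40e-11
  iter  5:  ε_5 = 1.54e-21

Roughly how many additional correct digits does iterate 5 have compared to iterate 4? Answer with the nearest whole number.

Digits gained ≈ log₁₀(ε_4/ε_5) = log₁₀(3.40e-11/1.54e-21) = log₁₀(2.20779e+10) ≈ 10.344.

10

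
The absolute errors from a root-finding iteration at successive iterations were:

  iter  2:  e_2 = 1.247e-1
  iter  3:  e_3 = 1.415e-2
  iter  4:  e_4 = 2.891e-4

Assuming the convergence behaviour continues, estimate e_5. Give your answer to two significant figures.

2.8e-7

First estimate the order: p ≈ ln(e_4/e_3) / ln(e_3/e_2) = ln(2.891e-4/1.415e-2)/ln(1.415e-2/1.247e-1) = ln(0.0204311)/ln(0.113472) ≈ 1.7878.
Then e_5 ≈ e_4·(e_4/e_3)^p = 2.891e-4·(0.0204311)^1.7878 = 2.891e-4·0.000953102 ≈ 2.755e-07.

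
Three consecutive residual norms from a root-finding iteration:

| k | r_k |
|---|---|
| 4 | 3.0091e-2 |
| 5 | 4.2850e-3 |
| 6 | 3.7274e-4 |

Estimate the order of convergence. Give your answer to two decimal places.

1.25

p ≈ ln(r_6/r_5) / ln(r_5/r_4)
  = ln(3.7274e-4/4.2850e-3) / ln(4.2850e-3/3.0091e-2)
  = ln(0.0869872) / ln(0.142401)
  = -2.44199 / -1.94911 ≈ 1.25287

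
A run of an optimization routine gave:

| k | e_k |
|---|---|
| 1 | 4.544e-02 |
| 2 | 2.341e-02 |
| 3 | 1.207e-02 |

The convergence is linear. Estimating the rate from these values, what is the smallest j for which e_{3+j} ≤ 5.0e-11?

30

Rate ρ ≈ e_3/e_2 = 1.207e-02/2.341e-02 = 0.5156.
After j more steps, e_{3+j} ≈ 1.207e-02·ρ^j; need ρ^j ≤ 5.0e-11/1.207e-02 = 4.1425e-09.
j ≥ ln(4.1425e-09)/ln(0.5156) = -19.3020/-0.66242 = 29.139.
So 30 more iterations are needed.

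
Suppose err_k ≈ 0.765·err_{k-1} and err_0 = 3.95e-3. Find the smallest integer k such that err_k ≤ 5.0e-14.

After k steps, err_k ≈ 3.95e-3·0.765^k.
Need 0.765^k ≤ 5.0e-14/3.95e-3 = 1.26582e-11.
k ≥ ln(1.26582e-11)/ln(0.765) = -25.0927/-0.26788 = 93.671.
Smallest integer k = 94.

94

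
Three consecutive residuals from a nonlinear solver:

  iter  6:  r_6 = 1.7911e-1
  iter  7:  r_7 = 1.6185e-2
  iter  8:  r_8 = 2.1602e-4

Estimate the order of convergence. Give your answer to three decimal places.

p ≈ ln(r_8/r_7) / ln(r_7/r_6)
  = ln(2.1602e-4/1.6185e-2) / ln(1.6185e-2/1.7911e-1)
  = ln(0.0133469) / ln(0.0903635)
  = -4.316471 / -2.403915 ≈ 1.795601

1.796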